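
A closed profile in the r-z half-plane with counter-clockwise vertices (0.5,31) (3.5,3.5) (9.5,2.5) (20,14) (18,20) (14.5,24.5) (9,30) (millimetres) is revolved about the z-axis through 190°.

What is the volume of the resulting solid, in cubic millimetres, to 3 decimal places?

Volume = 10933.957 mm³

Profile (r,z), 7 vertices: (0.5,31) (3.5,3.5) (9.5,2.5) (20,14) (18,20) (14.5,24.5) (9,30)
edge 0: (0.5,31)→(3.5,3.5)  cross = 0.5·3.5 − 3.5·31 = -106.7500; (r_i+r_j)·cross = 4·-106.7500 = -427.0000
edge 1: (3.5,3.5)→(9.5,2.5)  cross = 3.5·2.5 − 9.5·3.5 = -24.5000; (r_i+r_j)·cross = 13·-24.5000 = -318.5000
edge 2: (9.5,2.5)→(20,14)  cross = 9.5·14 − 20·2.5 = 83.0000; (r_i+r_j)·cross = 29.5·83.0000 = 2448.5000
edge 3: (20,14)→(18,20)  cross = 20·20 − 18·14 = 148.0000; (r_i+r_j)·cross = 38·148.0000 = 5624.0000
edge 4: (18,20)→(14.5,24.5)  cross = 18·24.5 − 14.5·20 = 151.0000; (r_i+r_j)·cross = 32.5·151.0000 = 4907.5000
edge 5: (14.5,24.5)→(9,30)  cross = 14.5·30 − 9·24.5 = 214.5000; (r_i+r_j)·cross = 23.5·214.5000 = 5040.7500
edge 6: (9,30)→(0.5,31)  cross = 9·31 − 0.5·30 = 264.0000; (r_i+r_j)·cross = 9.5·264.0000 = 2508.0000
Σcross = 729.2500 → A = |Σcross|/2 = 364.6250 mm²
Σ(r_i+r_j)·cross = 19783.2500 → first moment M = |Σ|/6 = 3297.2083
R_c = M/A = 3297.2083/364.6250 = 9.0427 mm
θ = 190° = 3.316126 rad
V = θ·R_c·A = 3.316126·9.0427·364.6250 = 10933.957 mm³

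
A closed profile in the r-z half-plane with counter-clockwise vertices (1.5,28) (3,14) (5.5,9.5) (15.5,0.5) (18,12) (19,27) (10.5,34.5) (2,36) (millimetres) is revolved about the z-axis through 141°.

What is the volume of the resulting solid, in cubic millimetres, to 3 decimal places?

Profile (r,z), 8 vertices: (1.5,28) (3,14) (5.5,9.5) (15.5,0.5) (18,12) (19,27) (10.5,34.5) (2,36)
edge 0: (1.5,28)→(3,14)  cross = 1.5·14 − 3·28 = -63.0000; (r_i+r_j)·cross = 4.5·-63.0000 = -283.5000
edge 1: (3,14)→(5.5,9.5)  cross = 3·9.5 − 5.5·14 = -48.5000; (r_i+r_j)·cross = 8.5·-48.5000 = -412.2500
edge 2: (5.5,9.5)→(15.5,0.5)  cross = 5.5·0.5 − 15.5·9.5 = -144.5000; (r_i+r_j)·cross = 21·-144.5000 = -3034.5000
edge 3: (15.5,0.5)→(18,12)  cross = 15.5·12 − 18·0.5 = 177.0000; (r_i+r_j)·cross = 33.5·177.0000 = 5929.5000
edge 4: (18,12)→(19,27)  cross = 18·27 − 19·12 = 258.0000; (r_i+r_j)·cross = 37·258.0000 = 9546.0000
edge 5: (19,27)→(10.5,34.5)  cross = 19·34.5 − 10.5·27 = 372.0000; (r_i+r_j)·cross = 29.5·372.0000 = 10974.0000
edge 6: (10.5,34.5)→(2,36)  cross = 10.5·36 − 2·34.5 = 309.0000; (r_i+r_j)·cross = 12.5·309.0000 = 3862.5000
edge 7: (2,36)→(1.5,28)  cross = 2·28 − 1.5·36 = 2.0000; (r_i+r_j)·cross = 3.5·2.0000 = 7.0000
Σcross = 862.0000 → A = |Σcross|/2 = 431.0000 mm²
Σ(r_i+r_j)·cross = 26588.7500 → first moment M = |Σ|/6 = 4431.4583
R_c = M/A = 4431.4583/431.0000 = 10.2818 mm
θ = 141° = 2.460914 rad
V = θ·R_c·A = 2.460914·10.2818·431.0000 = 10905.439 mm³

Volume = 10905.439 mm³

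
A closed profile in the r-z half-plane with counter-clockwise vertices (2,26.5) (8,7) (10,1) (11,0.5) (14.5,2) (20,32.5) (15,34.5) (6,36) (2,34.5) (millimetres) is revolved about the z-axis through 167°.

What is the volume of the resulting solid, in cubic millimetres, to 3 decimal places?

Volume = 13178.694 mm³

Profile (r,z), 9 vertices: (2,26.5) (8,7) (10,1) (11,0.5) (14.5,2) (20,32.5) (15,34.5) (6,36) (2,34.5)
edge 0: (2,26.5)→(8,7)  cross = 2·7 − 8·26.5 = -198.0000; (r_i+r_j)·cross = 10·-198.0000 = -1980.0000
edge 1: (8,7)→(10,1)  cross = 8·1 − 10·7 = -62.0000; (r_i+r_j)·cross = 18·-62.0000 = -1116.0000
edge 2: (10,1)→(11,0.5)  cross = 10·0.5 − 11·1 = -6.0000; (r_i+r_j)·cross = 21·-6.0000 = -126.0000
edge 3: (11,0.5)→(14.5,2)  cross = 11·2 − 14.5·0.5 = 14.7500; (r_i+r_j)·cross = 25.5·14.7500 = 376.1250
edge 4: (14.5,2)→(20,32.5)  cross = 14.5·32.5 − 20·2 = 431.2500; (r_i+r_j)·cross = 34.5·431.2500 = 14878.1250
edge 5: (20,32.5)→(15,34.5)  cross = 20·34.5 − 15·32.5 = 202.5000; (r_i+r_j)·cross = 35·202.5000 = 7087.5000
edge 6: (15,34.5)→(6,36)  cross = 15·36 − 6·34.5 = 333.0000; (r_i+r_j)·cross = 21·333.0000 = 6993.0000
edge 7: (6,36)→(2,34.5)  cross = 6·34.5 − 2·36 = 135.0000; (r_i+r_j)·cross = 8·135.0000 = 1080.0000
edge 8: (2,34.5)→(2,26.5)  cross = 2·26.5 − 2·34.5 = -16.0000; (r_i+r_j)·cross = 4·-16.0000 = -64.0000
Σcross = 834.5000 → A = |Σcross|/2 = 417.2500 mm²
Σ(r_i+r_j)·cross = 27128.7500 → first moment M = |Σ|/6 = 4521.4583
R_c = M/A = 4521.4583/417.2500 = 10.8363 mm
θ = 167° = 2.914700 rad
V = θ·R_c·A = 2.914700·10.8363·417.2500 = 13178.694 mm³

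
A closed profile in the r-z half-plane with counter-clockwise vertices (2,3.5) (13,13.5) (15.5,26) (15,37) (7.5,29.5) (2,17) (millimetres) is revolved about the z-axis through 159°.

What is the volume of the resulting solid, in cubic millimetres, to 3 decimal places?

Profile (r,z), 6 vertices: (2,3.5) (13,13.5) (15.5,26) (15,37) (7.5,29.5) (2,17)
edge 0: (2,3.5)→(13,13.5)  cross = 2·13.5 − 13·3.5 = -18.5000; (r_i+r_j)·cross = 15·-18.5000 = -277.5000
edge 1: (13,13.5)→(15.5,26)  cross = 13·26 − 15.5·13.5 = 128.7500; (r_i+r_j)·cross = 28.5·128.7500 = 3669.3750
edge 2: (15.5,26)→(15,37)  cross = 15.5·37 − 15·26 = 183.5000; (r_i+r_j)·cross = 30.5·183.5000 = 5596.7500
edge 3: (15,37)→(7.5,29.5)  cross = 15·29.5 − 7.5·37 = 165.0000; (r_i+r_j)·cross = 22.5·165.0000 = 3712.5000
edge 4: (7.5,29.5)→(2,17)  cross = 7.5·17 − 2·29.5 = 68.5000; (r_i+r_j)·cross = 9.5·68.5000 = 650.7500
edge 5: (2,17)→(2,3.5)  cross = 2·3.5 − 2·17 = -27.0000; (r_i+r_j)·cross = 4·-27.0000 = -108.0000
Σcross = 500.2500 → A = |Σcross|/2 = 250.1250 mm²
Σ(r_i+r_j)·cross = 13243.8750 → first moment M = |Σ|/6 = 2207.3125
R_c = M/A = 2207.3125/250.1250 = 8.8248 mm
θ = 159° = 2.775074 rad
V = θ·R_c·A = 2.775074·8.8248·250.1250 = 6125.454 mm³

Volume = 6125.454 mm³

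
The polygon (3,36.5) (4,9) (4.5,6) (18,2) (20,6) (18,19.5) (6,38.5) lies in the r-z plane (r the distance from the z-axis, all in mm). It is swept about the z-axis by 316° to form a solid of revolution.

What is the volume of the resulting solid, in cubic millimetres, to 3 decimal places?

Volume = 22846.654 mm³

Profile (r,z), 7 vertices: (3,36.5) (4,9) (4.5,6) (18,2) (20,6) (18,19.5) (6,38.5)
edge 0: (3,36.5)→(4,9)  cross = 3·9 − 4·36.5 = -119.0000; (r_i+r_j)·cross = 7·-119.0000 = -833.0000
edge 1: (4,9)→(4.5,6)  cross = 4·6 − 4.5·9 = -16.5000; (r_i+r_j)·cross = 8.5·-16.5000 = -140.2500
edge 2: (4.5,6)→(18,2)  cross = 4.5·2 − 18·6 = -99.0000; (r_i+r_j)·cross = 22.5·-99.0000 = -2227.5000
edge 3: (18,2)→(20,6)  cross = 18·6 − 20·2 = 68.0000; (r_i+r_j)·cross = 38·68.0000 = 2584.0000
edge 4: (20,6)→(18,19.5)  cross = 20·19.5 − 18·6 = 282.0000; (r_i+r_j)·cross = 38·282.0000 = 10716.0000
edge 5: (18,19.5)→(6,38.5)  cross = 18·38.5 − 6·19.5 = 576.0000; (r_i+r_j)·cross = 24·576.0000 = 13824.0000
edge 6: (6,38.5)→(3,36.5)  cross = 6·36.5 − 3·38.5 = 103.5000; (r_i+r_j)·cross = 9·103.5000 = 931.5000
Σcross = 795.0000 → A = |Σcross|/2 = 397.5000 mm²
Σ(r_i+r_j)·cross = 24854.7500 → first moment M = |Σ|/6 = 4142.4583
R_c = M/A = 4142.4583/397.5000 = 10.4213 mm
θ = 316° = 5.515240 rad
V = θ·R_c·A = 5.515240·10.4213·397.5000 = 22846.654 mm³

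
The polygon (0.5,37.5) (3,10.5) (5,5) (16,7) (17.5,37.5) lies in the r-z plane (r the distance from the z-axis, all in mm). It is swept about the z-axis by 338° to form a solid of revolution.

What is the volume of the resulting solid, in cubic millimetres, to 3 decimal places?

Volume = 25416.636 mm³

Profile (r,z), 5 vertices: (0.5,37.5) (3,10.5) (5,5) (16,7) (17.5,37.5)
edge 0: (0.5,37.5)→(3,10.5)  cross = 0.5·10.5 − 3·37.5 = -107.2500; (r_i+r_j)·cross = 3.5·-107.2500 = -375.3750
edge 1: (3,10.5)→(5,5)  cross = 3·5 − 5·10.5 = -37.5000; (r_i+r_j)·cross = 8·-37.5000 = -300.0000
edge 2: (5,5)→(16,7)  cross = 5·7 − 16·5 = -45.0000; (r_i+r_j)·cross = 21·-45.0000 = -945.0000
edge 3: (16,7)→(17.5,37.5)  cross = 16·37.5 − 17.5·7 = 477.5000; (r_i+r_j)·cross = 33.5·477.5000 = 15996.2500
edge 4: (17.5,37.5)→(0.5,37.5)  cross = 17.5·37.5 − 0.5·37.5 = 637.5000; (r_i+r_j)·cross = 18·637.5000 = 11475.0000
Σcross = 925.2500 → A = |Σcross|/2 = 462.6250 mm²
Σ(r_i+r_j)·cross = 25850.8750 → first moment M = |Σ|/6 = 4308.4792
R_c = M/A = 4308.4792/462.6250 = 9.3131 mm
θ = 338° = 5.899213 rad
V = θ·R_c·A = 5.899213·9.3131·462.6250 = 25416.636 mm³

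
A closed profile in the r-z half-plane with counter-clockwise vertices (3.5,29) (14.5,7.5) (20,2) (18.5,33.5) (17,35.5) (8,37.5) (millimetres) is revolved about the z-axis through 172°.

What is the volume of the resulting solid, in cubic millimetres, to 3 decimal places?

Volume = 13105.084 mm³

Profile (r,z), 6 vertices: (3.5,29) (14.5,7.5) (20,2) (18.5,33.5) (17,35.5) (8,37.5)
edge 0: (3.5,29)→(14.5,7.5)  cross = 3.5·7.5 − 14.5·29 = -394.2500; (r_i+r_j)·cross = 18·-394.2500 = -7096.5000
edge 1: (14.5,7.5)→(20,2)  cross = 14.5·2 − 20·7.5 = -121.0000; (r_i+r_j)·cross = 34.5·-121.0000 = -4174.5000
edge 2: (20,2)→(18.5,33.5)  cross = 20·33.5 − 18.5·2 = 633.0000; (r_i+r_j)·cross = 38.5·633.0000 = 24370.5000
edge 3: (18.5,33.5)→(17,35.5)  cross = 18.5·35.5 − 17·33.5 = 87.2500; (r_i+r_j)·cross = 35.5·87.2500 = 3097.3750
edge 4: (17,35.5)→(8,37.5)  cross = 17·37.5 − 8·35.5 = 353.5000; (r_i+r_j)·cross = 25·353.5000 = 8837.5000
edge 5: (8,37.5)→(3.5,29)  cross = 8·29 − 3.5·37.5 = 100.7500; (r_i+r_j)·cross = 11.5·100.7500 = 1158.6250
Σcross = 659.2500 → A = |Σcross|/2 = 329.6250 mm²
Σ(r_i+r_j)·cross = 26193.0000 → first moment M = |Σ|/6 = 4365.5000
R_c = M/A = 4365.5000/329.6250 = 13.2438 mm
θ = 172° = 3.001966 rad
V = θ·R_c·A = 3.001966·13.2438·329.6250 = 13105.084 mm³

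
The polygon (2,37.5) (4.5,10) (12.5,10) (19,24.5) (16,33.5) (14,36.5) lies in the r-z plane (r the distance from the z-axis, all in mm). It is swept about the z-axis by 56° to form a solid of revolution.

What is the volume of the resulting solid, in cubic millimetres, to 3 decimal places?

Volume = 3351.532 mm³

Profile (r,z), 6 vertices: (2,37.5) (4.5,10) (12.5,10) (19,24.5) (16,33.5) (14,36.5)
edge 0: (2,37.5)→(4.5,10)  cross = 2·10 − 4.5·37.5 = -148.7500; (r_i+r_j)·cross = 6.5·-148.7500 = -966.8750
edge 1: (4.5,10)→(12.5,10)  cross = 4.5·10 − 12.5·10 = -80.0000; (r_i+r_j)·cross = 17·-80.0000 = -1360.0000
edge 2: (12.5,10)→(19,24.5)  cross = 12.5·24.5 − 19·10 = 116.2500; (r_i+r_j)·cross = 31.5·116.2500 = 3661.8750
edge 3: (19,24.5)→(16,33.5)  cross = 19·33.5 − 16·24.5 = 244.5000; (r_i+r_j)·cross = 35·244.5000 = 8557.5000
edge 4: (16,33.5)→(14,36.5)  cross = 16·36.5 − 14·33.5 = 115.0000; (r_i+r_j)·cross = 30·115.0000 = 3450.0000
edge 5: (14,36.5)→(2,37.5)  cross = 14·37.5 − 2·36.5 = 452.0000; (r_i+r_j)·cross = 16·452.0000 = 7232.0000
Σcross = 699.0000 → A = |Σcross|/2 = 349.5000 mm²
Σ(r_i+r_j)·cross = 20574.5000 → first moment M = |Σ|/6 = 3429.0833
R_c = M/A = 3429.0833/349.5000 = 9.8114 mm
θ = 56° = 0.977384 rad
V = θ·R_c·A = 0.977384·9.8114·349.5000 = 3351.532 mm³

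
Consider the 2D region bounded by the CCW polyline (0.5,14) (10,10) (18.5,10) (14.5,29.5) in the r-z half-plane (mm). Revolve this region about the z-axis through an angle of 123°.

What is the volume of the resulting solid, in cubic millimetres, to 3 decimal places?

Profile (r,z), 4 vertices: (0.5,14) (10,10) (18.5,10) (14.5,29.5)
edge 0: (0.5,14)→(10,10)  cross = 0.5·10 − 10·14 = -135.0000; (r_i+r_j)·cross = 10.5·-135.0000 = -1417.5000
edge 1: (10,10)→(18.5,10)  cross = 10·10 − 18.5·10 = -85.0000; (r_i+r_j)·cross = 28.5·-85.0000 = -2422.5000
edge 2: (18.5,10)→(14.5,29.5)  cross = 18.5·29.5 − 14.5·10 = 400.7500; (r_i+r_j)·cross = 33·400.7500 = 13224.7500
edge 3: (14.5,29.5)→(0.5,14)  cross = 14.5·14 − 0.5·29.5 = 188.2500; (r_i+r_j)·cross = 15·188.2500 = 2823.7500
Σcross = 369.0000 → A = |Σcross|/2 = 184.5000 mm²
Σ(r_i+r_j)·cross = 12208.5000 → first moment M = |Σ|/6 = 2034.7500
R_c = M/A = 2034.7500/184.5000 = 11.0285 mm
θ = 123° = 2.146755 rad
V = θ·R_c·A = 2.146755·11.0285·184.5000 = 4368.110 mm³

Volume = 4368.110 mm³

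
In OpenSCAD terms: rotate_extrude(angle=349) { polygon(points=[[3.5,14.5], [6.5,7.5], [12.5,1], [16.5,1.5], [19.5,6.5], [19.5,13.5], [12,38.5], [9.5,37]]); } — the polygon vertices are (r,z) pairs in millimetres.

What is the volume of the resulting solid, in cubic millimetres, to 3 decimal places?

Volume = 26592.399 mm³

Profile (r,z), 8 vertices: (3.5,14.5) (6.5,7.5) (12.5,1) (16.5,1.5) (19.5,6.5) (19.5,13.5) (12,38.5) (9.5,37)
edge 0: (3.5,14.5)→(6.5,7.5)  cross = 3.5·7.5 − 6.5·14.5 = -68.0000; (r_i+r_j)·cross = 10·-68.0000 = -680.0000
edge 1: (6.5,7.5)→(12.5,1)  cross = 6.5·1 − 12.5·7.5 = -87.2500; (r_i+r_j)·cross = 19·-87.2500 = -1657.7500
edge 2: (12.5,1)→(16.5,1.5)  cross = 12.5·1.5 − 16.5·1 = 2.2500; (r_i+r_j)·cross = 29·2.2500 = 65.2500
edge 3: (16.5,1.5)→(19.5,6.5)  cross = 16.5·6.5 − 19.5·1.5 = 78.0000; (r_i+r_j)·cross = 36·78.0000 = 2808.0000
edge 4: (19.5,6.5)→(19.5,13.5)  cross = 19.5·13.5 − 19.5·6.5 = 136.5000; (r_i+r_j)·cross = 39·136.5000 = 5323.5000
edge 5: (19.5,13.5)→(12,38.5)  cross = 19.5·38.5 − 12·13.5 = 588.7500; (r_i+r_j)·cross = 31.5·588.7500 = 18545.6250
edge 6: (12,38.5)→(9.5,37)  cross = 12·37 − 9.5·38.5 = 78.2500; (r_i+r_j)·cross = 21.5·78.2500 = 1682.3750
edge 7: (9.5,37)→(3.5,14.5)  cross = 9.5·14.5 − 3.5·37 = 8.2500; (r_i+r_j)·cross = 13·8.2500 = 107.2500
Σcross = 736.7500 → A = |Σcross|/2 = 368.3750 mm²
Σ(r_i+r_j)·cross = 26194.2500 → first moment M = |Σ|/6 = 4365.7083
R_c = M/A = 4365.7083/368.3750 = 11.8513 mm
θ = 349° = 6.091199 rad
V = θ·R_c·A = 6.091199·11.8513·368.3750 = 26592.399 mm³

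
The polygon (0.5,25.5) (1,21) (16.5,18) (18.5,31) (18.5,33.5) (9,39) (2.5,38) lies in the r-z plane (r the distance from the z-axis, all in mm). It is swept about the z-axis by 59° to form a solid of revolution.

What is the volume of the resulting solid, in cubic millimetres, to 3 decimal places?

Profile (r,z), 7 vertices: (0.5,25.5) (1,21) (16.5,18) (18.5,31) (18.5,33.5) (9,39) (2.5,38)
edge 0: (0.5,25.5)→(1,21)  cross = 0.5·21 − 1·25.5 = -15.0000; (r_i+r_j)·cross = 1.5·-15.0000 = -22.5000
edge 1: (1,21)→(16.5,18)  cross = 1·18 − 16.5·21 = -328.5000; (r_i+r_j)·cross = 17.5·-328.5000 = -5748.7500
edge 2: (16.5,18)→(18.5,31)  cross = 16.5·31 − 18.5·18 = 178.5000; (r_i+r_j)·cross = 35·178.5000 = 6247.5000
edge 3: (18.5,31)→(18.5,33.5)  cross = 18.5·33.5 − 18.5·31 = 46.2500; (r_i+r_j)·cross = 37·46.2500 = 1711.2500
edge 4: (18.5,33.5)→(9,39)  cross = 18.5·39 − 9·33.5 = 420.0000; (r_i+r_j)·cross = 27.5·420.0000 = 11550.0000
edge 5: (9,39)→(2.5,38)  cross = 9·38 − 2.5·39 = 244.5000; (r_i+r_j)·cross = 11.5·244.5000 = 2811.7500
edge 6: (2.5,38)→(0.5,25.5)  cross = 2.5·25.5 − 0.5·38 = 44.7500; (r_i+r_j)·cross = 3·44.7500 = 134.2500
Σcross = 590.5000 → A = |Σcross|/2 = 295.2500 mm²
Σ(r_i+r_j)·cross = 16683.5000 → first moment M = |Σ|/6 = 2780.5833
R_c = M/A = 2780.5833/295.2500 = 9.4177 mm
θ = 59° = 1.029744 rad
V = θ·R_c·A = 1.029744·9.4177·295.2500 = 2863.290 mm³

Volume = 2863.290 mm³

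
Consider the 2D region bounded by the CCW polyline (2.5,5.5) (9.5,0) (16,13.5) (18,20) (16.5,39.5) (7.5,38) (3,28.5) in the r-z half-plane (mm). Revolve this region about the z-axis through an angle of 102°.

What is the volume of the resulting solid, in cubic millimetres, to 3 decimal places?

Profile (r,z), 7 vertices: (2.5,5.5) (9.5,0) (16,13.5) (18,20) (16.5,39.5) (7.5,38) (3,28.5)
edge 0: (2.5,5.5)→(9.5,0)  cross = 2.5·0 − 9.5·5.5 = -52.2500; (r_i+r_j)·cross = 12·-52.2500 = -627.0000
edge 1: (9.5,0)→(16,13.5)  cross = 9.5·13.5 − 16·0 = 128.2500; (r_i+r_j)·cross = 25.5·128.2500 = 3270.3750
edge 2: (16,13.5)→(18,20)  cross = 16·20 − 18·13.5 = 77.0000; (r_i+r_j)·cross = 34·77.0000 = 2618.0000
edge 3: (18,20)→(16.5,39.5)  cross = 18·39.5 − 16.5·20 = 381.0000; (r_i+r_j)·cross = 34.5·381.0000 = 13144.5000
edge 4: (16.5,39.5)→(7.5,38)  cross = 16.5·38 − 7.5·39.5 = 330.7500; (r_i+r_j)·cross = 24·330.7500 = 7938.0000
edge 5: (7.5,38)→(3,28.5)  cross = 7.5·28.5 − 3·38 = 99.7500; (r_i+r_j)·cross = 10.5·99.7500 = 1047.3750
edge 6: (3,28.5)→(2.5,5.5)  cross = 3·5.5 − 2.5·28.5 = -54.7500; (r_i+r_j)·cross = 5.5·-54.7500 = -301.1250
Σcross = 909.7500 → A = |Σcross|/2 = 454.8750 mm²
Σ(r_i+r_j)·cross = 27090.1250 → first moment M = |Σ|/6 = 4515.0208
R_c = M/A = 4515.0208/454.8750 = 9.9258 mm
θ = 102° = 1.780236 rad
V = θ·R_c·A = 1.780236·9.9258·454.8750 = 8037.802 mm³

Volume = 8037.802 mm³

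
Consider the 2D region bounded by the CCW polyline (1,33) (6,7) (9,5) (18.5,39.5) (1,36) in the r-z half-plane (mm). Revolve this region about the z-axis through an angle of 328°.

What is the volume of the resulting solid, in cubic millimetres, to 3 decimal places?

Profile (r,z), 5 vertices: (1,33) (6,7) (9,5) (18.5,39.5) (1,36)
edge 0: (1,33)→(6,7)  cross = 1·7 − 6·33 = -191.0000; (r_i+r_j)·cross = 7·-191.0000 = -1337.0000
edge 1: (6,7)→(9,5)  cross = 6·5 − 9·7 = -33.0000; (r_i+r_j)·cross = 15·-33.0000 = -495.0000
edge 2: (9,5)→(18.5,39.5)  cross = 9·39.5 − 18.5·5 = 263.0000; (r_i+r_j)·cross = 27.5·263.0000 = 7232.5000
edge 3: (18.5,39.5)→(1,36)  cross = 18.5·36 − 1·39.5 = 626.5000; (r_i+r_j)·cross = 19.5·626.5000 = 12216.7500
edge 4: (1,36)→(1,33)  cross = 1·33 − 1·36 = -3.0000; (r_i+r_j)·cross = 2·-3.0000 = -6.0000
Σcross = 662.5000 → A = |Σcross|/2 = 331.2500 mm²
Σ(r_i+r_j)·cross = 17611.2500 → first moment M = |Σ|/6 = 2935.2083
R_c = M/A = 2935.2083/331.2500 = 8.8610 mm
θ = 328° = 5.724680 rad
V = θ·R_c·A = 5.724680·8.8610·331.2500 = 16803.128 mm³

Volume = 16803.128 mm³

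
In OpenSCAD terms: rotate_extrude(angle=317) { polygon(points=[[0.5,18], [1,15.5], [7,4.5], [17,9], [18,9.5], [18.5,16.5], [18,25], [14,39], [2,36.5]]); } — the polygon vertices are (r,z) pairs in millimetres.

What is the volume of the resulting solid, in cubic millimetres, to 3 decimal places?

Profile (r,z), 9 vertices: (0.5,18) (1,15.5) (7,4.5) (17,9) (18,9.5) (18.5,16.5) (18,25) (14,39) (2,36.5)
edge 0: (0.5,18)→(1,15.5)  cross = 0.5·15.5 − 1·18 = -10.2500; (r_i+r_j)·cross = 1.5·-10.2500 = -15.3750
edge 1: (1,15.5)→(7,4.5)  cross = 1·4.5 − 7·15.5 = -104.0000; (r_i+r_j)·cross = 8·-104.0000 = -832.0000
edge 2: (7,4.5)→(17,9)  cross = 7·9 − 17·4.5 = -13.5000; (r_i+r_j)·cross = 24·-13.5000 = -324.0000
edge 3: (17,9)→(18,9.5)  cross = 17·9.5 − 18·9 = -0.5000; (r_i+r_j)·cross = 35·-0.5000 = -17.5000
edge 4: (18,9.5)→(18.5,16.5)  cross = 18·16.5 − 18.5·9.5 = 121.2500; (r_i+r_j)·cross = 36.5·121.2500 = 4425.6250
edge 5: (18.5,16.5)→(18,25)  cross = 18.5·25 − 18·16.5 = 165.5000; (r_i+r_j)·cross = 36.5·165.5000 = 6040.7500
edge 6: (18,25)→(14,39)  cross = 18·39 − 14·25 = 352.0000; (r_i+r_j)·cross = 32·352.0000 = 11264.0000
edge 7: (14,39)→(2,36.5)  cross = 14·36.5 − 2·39 = 433.0000; (r_i+r_j)·cross = 16·433.0000 = 6928.0000
edge 8: (2,36.5)→(0.5,18)  cross = 2·18 − 0.5·36.5 = 17.7500; (r_i+r_j)·cross = 2.5·17.7500 = 44.3750
Σcross = 961.2500 → A = |Σcross|/2 = 480.6250 mm²
Σ(r_i+r_j)·cross = 27513.8750 → first moment M = |Σ|/6 = 4585.6458
R_c = M/A = 4585.6458/480.6250 = 9.5410 mm
θ = 317° = 5.532694 rad
V = θ·R_c·A = 5.532694·9.5410·480.6250 = 25370.974 mm³

Volume = 25370.974 mm³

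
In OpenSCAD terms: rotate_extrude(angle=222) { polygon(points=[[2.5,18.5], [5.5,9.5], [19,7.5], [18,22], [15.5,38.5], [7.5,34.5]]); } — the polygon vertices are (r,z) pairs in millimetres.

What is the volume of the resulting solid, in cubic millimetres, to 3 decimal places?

Profile (r,z), 6 vertices: (2.5,18.5) (5.5,9.5) (19,7.5) (18,22) (15.5,38.5) (7.5,34.5)
edge 0: (2.5,18.5)→(5.5,9.5)  cross = 2.5·9.5 − 5.5·18.5 = -78.0000; (r_i+r_j)·cross = 8·-78.0000 = -624.0000
edge 1: (5.5,9.5)→(19,7.5)  cross = 5.5·7.5 − 19·9.5 = -139.2500; (r_i+r_j)·cross = 24.5·-139.2500 = -3411.6250
edge 2: (19,7.5)→(18,22)  cross = 19·22 − 18·7.5 = 283.0000; (r_i+r_j)·cross = 37·283.0000 = 10471.0000
edge 3: (18,22)→(15.5,38.5)  cross = 18·38.5 − 15.5·22 = 352.0000; (r_i+r_j)·cross = 33.5·352.0000 = 11792.0000
edge 4: (15.5,38.5)→(7.5,34.5)  cross = 15.5·34.5 − 7.5·38.5 = 246.0000; (r_i+r_j)·cross = 23·246.0000 = 5658.0000
edge 5: (7.5,34.5)→(2.5,18.5)  cross = 7.5·18.5 − 2.5·34.5 = 52.5000; (r_i+r_j)·cross = 10·52.5000 = 525.0000
Σcross = 716.2500 → A = |Σcross|/2 = 358.1250 mm²
Σ(r_i+r_j)·cross = 24410.3750 → first moment M = |Σ|/6 = 4068.3958
R_c = M/A = 4068.3958/358.1250 = 11.3603 mm
θ = 222° = 3.874631 rad
V = θ·R_c·A = 3.874631·11.3603·358.1250 = 15763.532 mm³

Volume = 15763.532 mm³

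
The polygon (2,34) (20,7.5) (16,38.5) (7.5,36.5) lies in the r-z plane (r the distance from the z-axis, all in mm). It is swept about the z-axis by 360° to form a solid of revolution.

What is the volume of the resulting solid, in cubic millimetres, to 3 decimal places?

Profile (r,z), 4 vertices: (2,34) (20,7.5) (16,38.5) (7.5,36.5)
edge 0: (2,34)→(20,7.5)  cross = 2·7.5 − 20·34 = -665.0000; (r_i+r_j)·cross = 22·-665.0000 = -14630.0000
edge 1: (20,7.5)→(16,38.5)  cross = 20·38.5 − 16·7.5 = 650.0000; (r_i+r_j)·cross = 36·650.0000 = 23400.0000
edge 2: (16,38.5)→(7.5,36.5)  cross = 16·36.5 − 7.5·38.5 = 295.2500; (r_i+r_j)·cross = 23.5·295.2500 = 6938.3750
edge 3: (7.5,36.5)→(2,34)  cross = 7.5·34 − 2·36.5 = 182.0000; (r_i+r_j)·cross = 9.5·182.0000 = 1729.0000
Σcross = 462.2500 → A = |Σcross|/2 = 231.1250 mm²
Σ(r_i+r_j)·cross = 17437.3750 → first moment M = |Σ|/6 = 2906.2292
R_c = M/A = 2906.2292/231.1250 = 12.5743 mm
θ = 360° = 6.283185 rad
V = θ·R_c·A = 6.283185·12.5743·231.1250 = 18260.376 mm³

Volume = 18260.376 mm³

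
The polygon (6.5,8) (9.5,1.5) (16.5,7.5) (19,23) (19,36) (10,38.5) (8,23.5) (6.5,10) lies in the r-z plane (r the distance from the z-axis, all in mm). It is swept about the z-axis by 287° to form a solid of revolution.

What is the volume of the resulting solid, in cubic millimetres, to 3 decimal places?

Volume = 21859.795 mm³

Profile (r,z), 8 vertices: (6.5,8) (9.5,1.5) (16.5,7.5) (19,23) (19,36) (10,38.5) (8,23.5) (6.5,10)
edge 0: (6.5,8)→(9.5,1.5)  cross = 6.5·1.5 − 9.5·8 = -66.2500; (r_i+r_j)·cross = 16·-66.2500 = -1060.0000
edge 1: (9.5,1.5)→(16.5,7.5)  cross = 9.5·7.5 − 16.5·1.5 = 46.5000; (r_i+r_j)·cross = 26·46.5000 = 1209.0000
edge 2: (16.5,7.5)→(19,23)  cross = 16.5·23 − 19·7.5 = 237.0000; (r_i+r_j)·cross = 35.5·237.0000 = 8413.5000
edge 3: (19,23)→(19,36)  cross = 19·36 − 19·23 = 247.0000; (r_i+r_j)·cross = 38·247.0000 = 9386.0000
edge 4: (19,36)→(10,38.5)  cross = 19·38.5 − 10·36 = 371.5000; (r_i+r_j)·cross = 29·371.5000 = 10773.5000
edge 5: (10,38.5)→(8,23.5)  cross = 10·23.5 − 8·38.5 = -73.0000; (r_i+r_j)·cross = 18·-73.0000 = -1314.0000
edge 6: (8,23.5)→(6.5,10)  cross = 8·10 − 6.5·23.5 = -72.7500; (r_i+r_j)·cross = 14.5·-72.7500 = -1054.8750
edge 7: (6.5,10)→(6.5,8)  cross = 6.5·8 − 6.5·10 = -13.0000; (r_i+r_j)·cross = 13·-13.0000 = -169.0000
Σcross = 677.0000 → A = |Σcross|/2 = 338.5000 mm²
Σ(r_i+r_j)·cross = 26184.1250 → first moment M = |Σ|/6 = 4364.0208
R_c = M/A = 4364.0208/338.5000 = 12.8922 mm
θ = 287° = 5.009095 rad
V = θ·R_c·A = 5.009095·12.8922·338.5000 = 21859.795 mm³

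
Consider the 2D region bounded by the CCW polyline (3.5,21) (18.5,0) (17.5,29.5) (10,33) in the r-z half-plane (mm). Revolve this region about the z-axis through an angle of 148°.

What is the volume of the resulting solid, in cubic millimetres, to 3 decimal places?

Volume = 8672.500 mm³

Profile (r,z), 4 vertices: (3.5,21) (18.5,0) (17.5,29.5) (10,33)
edge 0: (3.5,21)→(18.5,0)  cross = 3.5·0 − 18.5·21 = -388.5000; (r_i+r_j)·cross = 22·-388.5000 = -8547.0000
edge 1: (18.5,0)→(17.5,29.5)  cross = 18.5·29.5 − 17.5·0 = 545.7500; (r_i+r_j)·cross = 36·545.7500 = 19647.0000
edge 2: (17.5,29.5)→(10,33)  cross = 17.5·33 − 10·29.5 = 282.5000; (r_i+r_j)·cross = 27.5·282.5000 = 7768.7500
edge 3: (10,33)→(3.5,21)  cross = 10·21 − 3.5·33 = 94.5000; (r_i+r_j)·cross = 13.5·94.5000 = 1275.7500
Σcross = 534.2500 → A = |Σcross|/2 = 267.1250 mm²
Σ(r_i+r_j)·cross = 20144.5000 → first moment M = |Σ|/6 = 3357.4167
R_c = M/A = 3357.4167/267.1250 = 12.5687 mm
θ = 148° = 2.583087 rad
V = θ·R_c·A = 2.583087·12.5687·267.1250 = 8672.500 mm³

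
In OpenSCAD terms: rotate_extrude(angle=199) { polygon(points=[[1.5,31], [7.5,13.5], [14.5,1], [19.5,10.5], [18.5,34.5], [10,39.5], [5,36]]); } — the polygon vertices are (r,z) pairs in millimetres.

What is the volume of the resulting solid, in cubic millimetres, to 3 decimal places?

Profile (r,z), 7 vertices: (1.5,31) (7.5,13.5) (14.5,1) (19.5,10.5) (18.5,34.5) (10,39.5) (5,36)
edge 0: (1.5,31)→(7.5,13.5)  cross = 1.5·13.5 − 7.5·31 = -212.2500; (r_i+r_j)·cross = 9·-212.2500 = -1910.2500
edge 1: (7.5,13.5)→(14.5,1)  cross = 7.5·1 − 14.5·13.5 = -188.2500; (r_i+r_j)·cross = 22·-188.2500 = -4141.5000
edge 2: (14.5,1)→(19.5,10.5)  cross = 14.5·10.5 − 19.5·1 = 132.7500; (r_i+r_j)·cross = 34·132.7500 = 4513.5000
edge 3: (19.5,10.5)→(18.5,34.5)  cross = 19.5·34.5 − 18.5·10.5 = 478.5000; (r_i+r_j)·cross = 38·478.5000 = 18183.0000
edge 4: (18.5,34.5)→(10,39.5)  cross = 18.5·39.5 − 10·34.5 = 385.7500; (r_i+r_j)·cross = 28.5·385.7500 = 10993.8750
edge 5: (10,39.5)→(5,36)  cross = 10·36 − 5·39.5 = 162.5000; (r_i+r_j)·cross = 15·162.5000 = 2437.5000
edge 6: (5,36)→(1.5,31)  cross = 5·31 − 1.5·36 = 101.0000; (r_i+r_j)·cross = 6.5·101.0000 = 656.5000
Σcross = 860.0000 → A = |Σcross|/2 = 430.0000 mm²
Σ(r_i+r_j)·cross = 30732.6250 → first moment M = |Σ|/6 = 5122.1042
R_c = M/A = 5122.1042/430.0000 = 11.9119 mm
θ = 199° = 3.473205 rad
V = θ·R_c·A = 3.473205·11.9119·430.0000 = 17790.119 mm³

Volume = 17790.119 mm³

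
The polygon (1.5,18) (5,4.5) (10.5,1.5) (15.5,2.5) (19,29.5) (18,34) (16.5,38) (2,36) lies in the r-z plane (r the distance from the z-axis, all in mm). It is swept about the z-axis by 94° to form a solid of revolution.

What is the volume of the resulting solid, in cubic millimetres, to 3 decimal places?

Profile (r,z), 8 vertices: (1.5,18) (5,4.5) (10.5,1.5) (15.5,2.5) (19,29.5) (18,34) (16.5,38) (2,36)
edge 0: (1.5,18)→(5,4.5)  cross = 1.5·4.5 − 5·18 = -83.2500; (r_i+r_j)·cross = 6.5·-83.2500 = -541.1250
edge 1: (5,4.5)→(10.5,1.5)  cross = 5·1.5 − 10.5·4.5 = -39.7500; (r_i+r_j)·cross = 15.5·-39.7500 = -616.1250
edge 2: (10.5,1.5)→(15.5,2.5)  cross = 10.5·2.5 − 15.5·1.5 = 3.0000; (r_i+r_j)·cross = 26·3.0000 = 78.0000
edge 3: (15.5,2.5)→(19,29.5)  cross = 15.5·29.5 − 19·2.5 = 409.7500; (r_i+r_j)·cross = 34.5·409.7500 = 14136.3750
edge 4: (19,29.5)→(18,34)  cross = 19·34 − 18·29.5 = 115.0000; (r_i+r_j)·cross = 37·115.0000 = 4255.0000
edge 5: (18,34)→(16.5,38)  cross = 18·38 − 16.5·34 = 123.0000; (r_i+r_j)·cross = 34.5·123.0000 = 4243.5000
edge 6: (16.5,38)→(2,36)  cross = 16.5·36 − 2·38 = 518.0000; (r_i+r_j)·cross = 18.5·518.0000 = 9583.0000
edge 7: (2,36)→(1.5,18)  cross = 2·18 − 1.5·36 = -18.0000; (r_i+r_j)·cross = 3.5·-18.0000 = -63.0000
Σcross = 1027.7500 → A = |Σcross|/2 = 513.8750 mm²
Σ(r_i+r_j)·cross = 31075.6250 → first moment M = |Σ|/6 = 5179.2708
R_c = M/A = 5179.2708/513.8750 = 10.0789 mm
θ = 94° = 1.640609 rad
V = θ·R_c·A = 1.640609·10.0789·513.8750 = 8497.161 mm³

Volume = 8497.161 mm³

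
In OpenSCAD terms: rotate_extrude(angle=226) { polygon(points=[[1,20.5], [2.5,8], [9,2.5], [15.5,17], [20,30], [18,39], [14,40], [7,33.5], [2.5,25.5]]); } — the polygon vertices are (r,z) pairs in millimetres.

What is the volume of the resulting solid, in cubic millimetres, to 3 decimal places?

Volume = 17077.060 mm³

Profile (r,z), 9 vertices: (1,20.5) (2.5,8) (9,2.5) (15.5,17) (20,30) (18,39) (14,40) (7,33.5) (2.5,25.5)
edge 0: (1,20.5)→(2.5,8)  cross = 1·8 − 2.5·20.5 = -43.2500; (r_i+r_j)·cross = 3.5·-43.2500 = -151.3750
edge 1: (2.5,8)→(9,2.5)  cross = 2.5·2.5 − 9·8 = -65.7500; (r_i+r_j)·cross = 11.5·-65.7500 = -756.1250
edge 2: (9,2.5)→(15.5,17)  cross = 9·17 − 15.5·2.5 = 114.2500; (r_i+r_j)·cross = 24.5·114.2500 = 2799.1250
edge 3: (15.5,17)→(20,30)  cross = 15.5·30 − 20·17 = 125.0000; (r_i+r_j)·cross = 35.5·125.0000 = 4437.5000
edge 4: (20,30)→(18,39)  cross = 20·39 − 18·30 = 240.0000; (r_i+r_j)·cross = 38·240.0000 = 9120.0000
edge 5: (18,39)→(14,40)  cross = 18·40 − 14·39 = 174.0000; (r_i+r_j)·cross = 32·174.0000 = 5568.0000
edge 6: (14,40)→(7,33.5)  cross = 14·33.5 − 7·40 = 189.0000; (r_i+r_j)·cross = 21·189.0000 = 3969.0000
edge 7: (7,33.5)→(2.5,25.5)  cross = 7·25.5 − 2.5·33.5 = 94.7500; (r_i+r_j)·cross = 9.5·94.7500 = 900.1250
edge 8: (2.5,25.5)→(1,20.5)  cross = 2.5·20.5 − 1·25.5 = 25.7500; (r_i+r_j)·cross = 3.5·25.7500 = 90.1250
Σcross = 853.7500 → A = |Σcross|/2 = 426.8750 mm²
Σ(r_i+r_j)·cross = 25976.3750 → first moment M = |Σ|/6 = 4329.3958
R_c = M/A = 4329.3958/426.8750 = 10.1421 mm
θ = 226° = 3.944444 rad
V = θ·R_c·A = 3.944444·10.1421·426.8750 = 17077.060 mm³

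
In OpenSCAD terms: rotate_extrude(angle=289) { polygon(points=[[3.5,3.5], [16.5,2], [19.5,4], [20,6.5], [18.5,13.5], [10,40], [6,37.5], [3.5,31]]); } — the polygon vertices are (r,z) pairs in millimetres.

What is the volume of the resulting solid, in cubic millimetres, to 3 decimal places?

Volume = 22544.900 mm³

Profile (r,z), 8 vertices: (3.5,3.5) (16.5,2) (19.5,4) (20,6.5) (18.5,13.5) (10,40) (6,37.5) (3.5,31)
edge 0: (3.5,3.5)→(16.5,2)  cross = 3.5·2 − 16.5·3.5 = -50.7500; (r_i+r_j)·cross = 20·-50.7500 = -1015.0000
edge 1: (16.5,2)→(19.5,4)  cross = 16.5·4 − 19.5·2 = 27.0000; (r_i+r_j)·cross = 36·27.0000 = 972.0000
edge 2: (19.5,4)→(20,6.5)  cross = 19.5·6.5 − 20·4 = 46.7500; (r_i+r_j)·cross = 39.5·46.7500 = 1846.6250
edge 3: (20,6.5)→(18.5,13.5)  cross = 20·13.5 − 18.5·6.5 = 149.7500; (r_i+r_j)·cross = 38.5·149.7500 = 5765.3750
edge 4: (18.5,13.5)→(10,40)  cross = 18.5·40 − 10·13.5 = 605.0000; (r_i+r_j)·cross = 28.5·605.0000 = 17242.5000
edge 5: (10,40)→(6,37.5)  cross = 10·37.5 − 6·40 = 135.0000; (r_i+r_j)·cross = 16·135.0000 = 2160.0000
edge 6: (6,37.5)→(3.5,31)  cross = 6·31 − 3.5·37.5 = 54.7500; (r_i+r_j)·cross = 9.5·54.7500 = 520.1250
edge 7: (3.5,31)→(3.5,3.5)  cross = 3.5·3.5 − 3.5·31 = -96.2500; (r_i+r_j)·cross = 7·-96.2500 = -673.7500
Σcross = 871.2500 → A = |Σcross|/2 = 435.6250 mm²
Σ(r_i+r_j)·cross = 26817.8750 → first moment M = |Σ|/6 = 4469.6458
R_c = M/A = 4469.6458/435.6250 = 10.2603 mm
θ = 289° = 5.044002 rad
V = θ·R_c·A = 5.044002·10.2603·435.6250 = 22544.900 mm³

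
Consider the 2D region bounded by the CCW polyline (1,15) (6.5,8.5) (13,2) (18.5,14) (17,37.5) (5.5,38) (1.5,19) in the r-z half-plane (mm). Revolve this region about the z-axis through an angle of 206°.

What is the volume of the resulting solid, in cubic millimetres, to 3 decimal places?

Volume = 17026.213 mm³

Profile (r,z), 7 vertices: (1,15) (6.5,8.5) (13,2) (18.5,14) (17,37.5) (5.5,38) (1.5,19)
edge 0: (1,15)→(6.5,8.5)  cross = 1·8.5 − 6.5·15 = -89.0000; (r_i+r_j)·cross = 7.5·-89.0000 = -667.5000
edge 1: (6.5,8.5)→(13,2)  cross = 6.5·2 − 13·8.5 = -97.5000; (r_i+r_j)·cross = 19.5·-97.5000 = -1901.2500
edge 2: (13,2)→(18.5,14)  cross = 13·14 − 18.5·2 = 145.0000; (r_i+r_j)·cross = 31.5·145.0000 = 4567.5000
edge 3: (18.5,14)→(17,37.5)  cross = 18.5·37.5 − 17·14 = 455.7500; (r_i+r_j)·cross = 35.5·455.7500 = 16179.1250
edge 4: (17,37.5)→(5.5,38)  cross = 17·38 − 5.5·37.5 = 439.7500; (r_i+r_j)·cross = 22.5·439.7500 = 9894.3750
edge 5: (5.5,38)→(1.5,19)  cross = 5.5·19 − 1.5·38 = 47.5000; (r_i+r_j)·cross = 7·47.5000 = 332.5000
edge 6: (1.5,19)→(1,15)  cross = 1.5·15 − 1·19 = 3.5000; (r_i+r_j)·cross = 2.5·3.5000 = 8.7500
Σcross = 905.0000 → A = |Σcross|/2 = 452.5000 mm²
Σ(r_i+r_j)·cross = 28413.5000 → first moment M = |Σ|/6 = 4735.5833
R_c = M/A = 4735.5833/452.5000 = 10.4654 mm
θ = 206° = 3.595378 rad
V = θ·R_c·A = 3.595378·10.4654·452.5000 = 17026.213 mm³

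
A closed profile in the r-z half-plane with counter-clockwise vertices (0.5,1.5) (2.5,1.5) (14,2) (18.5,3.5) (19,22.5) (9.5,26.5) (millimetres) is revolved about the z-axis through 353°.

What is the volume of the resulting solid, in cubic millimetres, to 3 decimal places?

Profile (r,z), 6 vertices: (0.5,1.5) (2.5,1.5) (14,2) (18.5,3.5) (19,22.5) (9.5,26.5)
edge 0: (0.5,1.5)→(2.5,1.5)  cross = 0.5·1.5 − 2.5·1.5 = -3.0000; (r_i+r_j)·cross = 3·-3.0000 = -9.0000
edge 1: (2.5,1.5)→(14,2)  cross = 2.5·2 − 14·1.5 = -16.0000; (r_i+r_j)·cross = 16.5·-16.0000 = -264.0000
edge 2: (14,2)→(18.5,3.5)  cross = 14·3.5 − 18.5·2 = 12.0000; (r_i+r_j)·cross = 32.5·12.0000 = 390.0000
edge 3: (18.5,3.5)→(19,22.5)  cross = 18.5·22.5 − 19·3.5 = 349.7500; (r_i+r_j)·cross = 37.5·349.7500 = 13115.6250
edge 4: (19,22.5)→(9.5,26.5)  cross = 19·26.5 − 9.5·22.5 = 289.7500; (r_i+r_j)·cross = 28.5·289.7500 = 8257.8750
edge 5: (9.5,26.5)→(0.5,1.5)  cross = 9.5·1.5 − 0.5·26.5 = 1.0000; (r_i+r_j)·cross = 10·1.0000 = 10.0000
Σcross = 633.5000 → A = |Σcross|/2 = 316.7500 mm²
Σ(r_i+r_j)·cross = 21500.5000 → first moment M = |Σ|/6 = 3583.4167
R_c = M/A = 3583.4167/316.7500 = 11.3131 mm
θ = 353° = 6.161012 rad
V = θ·R_c·A = 6.161012·11.3131·316.7500 = 22077.474 mm³

Volume = 22077.474 mm³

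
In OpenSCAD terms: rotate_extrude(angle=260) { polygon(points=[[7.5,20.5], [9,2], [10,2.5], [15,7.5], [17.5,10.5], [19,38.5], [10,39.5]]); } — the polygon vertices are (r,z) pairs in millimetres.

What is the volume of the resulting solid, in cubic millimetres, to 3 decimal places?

Volume = 19175.562 mm³

Profile (r,z), 7 vertices: (7.5,20.5) (9,2) (10,2.5) (15,7.5) (17.5,10.5) (19,38.5) (10,39.5)
edge 0: (7.5,20.5)→(9,2)  cross = 7.5·2 − 9·20.5 = -169.5000; (r_i+r_j)·cross = 16.5·-169.5000 = -2796.7500
edge 1: (9,2)→(10,2.5)  cross = 9·2.5 − 10·2 = 2.5000; (r_i+r_j)·cross = 19·2.5000 = 47.5000
edge 2: (10,2.5)→(15,7.5)  cross = 10·7.5 − 15·2.5 = 37.5000; (r_i+r_j)·cross = 25·37.5000 = 937.5000
edge 3: (15,7.5)→(17.5,10.5)  cross = 15·10.5 − 17.5·7.5 = 26.2500; (r_i+r_j)·cross = 32.5·26.2500 = 853.1250
edge 4: (17.5,10.5)→(19,38.5)  cross = 17.5·38.5 − 19·10.5 = 474.2500; (r_i+r_j)·cross = 36.5·474.2500 = 17310.1250
edge 5: (19,38.5)→(10,39.5)  cross = 19·39.5 − 10·38.5 = 365.5000; (r_i+r_j)·cross = 29·365.5000 = 10599.5000
edge 6: (10,39.5)→(7.5,20.5)  cross = 10·20.5 − 7.5·39.5 = -91.2500; (r_i+r_j)·cross = 17.5·-91.2500 = -1596.8750
Σcross = 645.2500 → A = |Σcross|/2 = 322.6250 mm²
Σ(r_i+r_j)·cross = 25354.1250 → first moment M = |Σ|/6 = 4225.6875
R_c = M/A = 4225.6875/322.6250 = 13.0978 mm
θ = 260° = 4.537856 rad
V = θ·R_c·A = 4.537856·13.0978·322.6250 = 19175.562 mm³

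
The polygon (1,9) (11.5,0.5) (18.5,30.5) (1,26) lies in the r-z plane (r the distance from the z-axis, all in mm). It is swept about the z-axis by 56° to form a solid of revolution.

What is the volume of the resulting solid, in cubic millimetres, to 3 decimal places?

Volume = 2884.628 mm³

Profile (r,z), 4 vertices: (1,9) (11.5,0.5) (18.5,30.5) (1,26)
edge 0: (1,9)→(11.5,0.5)  cross = 1·0.5 − 11.5·9 = -103.0000; (r_i+r_j)·cross = 12.5·-103.0000 = -1287.5000
edge 1: (11.5,0.5)→(18.5,30.5)  cross = 11.5·30.5 − 18.5·0.5 = 341.5000; (r_i+r_j)·cross = 30·341.5000 = 10245.0000
edge 2: (18.5,30.5)→(1,26)  cross = 18.5·26 − 1·30.5 = 450.5000; (r_i+r_j)·cross = 19.5·450.5000 = 8784.7500
edge 3: (1,26)→(1,9)  cross = 1·9 − 1·26 = -17.0000; (r_i+r_j)·cross = 2·-17.0000 = -34.0000
Σcross = 672.0000 → A = |Σcross|/2 = 336.0000 mm²
Σ(r_i+r_j)·cross = 17708.2500 → first moment M = |Σ|/6 = 2951.3750
R_c = M/A = 2951.3750/336.0000 = 8.7839 mm
θ = 56° = 0.977384 rad
V = θ·R_c·A = 0.977384·8.7839·336.0000 = 2884.628 mm³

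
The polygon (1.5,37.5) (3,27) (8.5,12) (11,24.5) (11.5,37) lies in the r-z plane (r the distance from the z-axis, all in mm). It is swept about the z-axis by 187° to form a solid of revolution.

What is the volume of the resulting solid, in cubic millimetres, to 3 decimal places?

Volume = 3612.173 mm³

Profile (r,z), 5 vertices: (1.5,37.5) (3,27) (8.5,12) (11,24.5) (11.5,37)
edge 0: (1.5,37.5)→(3,27)  cross = 1.5·27 − 3·37.5 = -72.0000; (r_i+r_j)·cross = 4.5·-72.0000 = -324.0000
edge 1: (3,27)→(8.5,12)  cross = 3·12 − 8.5·27 = -193.5000; (r_i+r_j)·cross = 11.5·-193.5000 = -2225.2500
edge 2: (8.5,12)→(11,24.5)  cross = 8.5·24.5 − 11·12 = 76.2500; (r_i+r_j)·cross = 19.5·76.2500 = 1486.8750
edge 3: (11,24.5)→(11.5,37)  cross = 11·37 − 11.5·24.5 = 125.2500; (r_i+r_j)·cross = 22.5·125.2500 = 2818.1250
edge 4: (11.5,37)→(1.5,37.5)  cross = 11.5·37.5 − 1.5·37 = 375.7500; (r_i+r_j)·cross = 13·375.7500 = 4884.7500
Σcross = 311.7500 → A = |Σcross|/2 = 155.8750 mm²
Σ(r_i+r_j)·cross = 6640.5000 → first moment M = |Σ|/6 = 1106.7500
R_c = M/A = 1106.7500/155.8750 = 7.1002 mm
θ = 187° = 3.263766 rad
V = θ·R_c·A = 3.263766·7.1002·155.8750 = 3612.173 mm³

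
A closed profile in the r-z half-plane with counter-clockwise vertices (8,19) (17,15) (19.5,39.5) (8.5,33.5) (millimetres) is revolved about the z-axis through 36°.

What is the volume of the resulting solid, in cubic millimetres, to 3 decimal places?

Volume = 1664.128 mm³

Profile (r,z), 4 vertices: (8,19) (17,15) (19.5,39.5) (8.5,33.5)
edge 0: (8,19)→(17,15)  cross = 8·15 − 17·19 = -203.0000; (r_i+r_j)·cross = 25·-203.0000 = -5075.0000
edge 1: (17,15)→(19.5,39.5)  cross = 17·39.5 − 19.5·15 = 379.0000; (r_i+r_j)·cross = 36.5·379.0000 = 13833.5000
edge 2: (19.5,39.5)→(8.5,33.5)  cross = 19.5·33.5 − 8.5·39.5 = 317.5000; (r_i+r_j)·cross = 28·317.5000 = 8890.0000
edge 3: (8.5,33.5)→(8,19)  cross = 8.5·19 − 8·33.5 = -106.5000; (r_i+r_j)·cross = 16.5·-106.5000 = -1757.2500
Σcross = 387.0000 → A = |Σcross|/2 = 193.5000 mm²
Σ(r_i+r_j)·cross = 15891.2500 → first moment M = |Σ|/6 = 2648.5417
R_c = M/A = 2648.5417/193.5000 = 13.6876 mm
θ = 36° = 0.628319 rad
V = θ·R_c·A = 0.628319·13.6876·193.5000 = 1664.128 mm³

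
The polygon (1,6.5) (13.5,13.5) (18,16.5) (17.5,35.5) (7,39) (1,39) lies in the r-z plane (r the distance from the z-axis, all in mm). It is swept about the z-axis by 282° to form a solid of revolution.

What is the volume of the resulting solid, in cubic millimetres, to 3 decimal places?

Volume = 18997.745 mm³

Profile (r,z), 6 vertices: (1,6.5) (13.5,13.5) (18,16.5) (17.5,35.5) (7,39) (1,39)
edge 0: (1,6.5)→(13.5,13.5)  cross = 1·13.5 − 13.5·6.5 = -74.2500; (r_i+r_j)·cross = 14.5·-74.2500 = -1076.6250
edge 1: (13.5,13.5)→(18,16.5)  cross = 13.5·16.5 − 18·13.5 = -20.2500; (r_i+r_j)·cross = 31.5·-20.2500 = -637.8750
edge 2: (18,16.5)→(17.5,35.5)  cross = 18·35.5 − 17.5·16.5 = 350.2500; (r_i+r_j)·cross = 35.5·350.2500 = 12433.8750
edge 3: (17.5,35.5)→(7,39)  cross = 17.5·39 − 7·35.5 = 434.0000; (r_i+r_j)·cross = 24.5·434.0000 = 10633.0000
edge 4: (7,39)→(1,39)  cross = 7·39 − 1·39 = 234.0000; (r_i+r_j)·cross = 8·234.0000 = 1872.0000
edge 5: (1,39)→(1,6.5)  cross = 1·6.5 − 1·39 = -32.5000; (r_i+r_j)·cross = 2·-32.5000 = -65.0000
Σcross = 891.2500 → A = |Σcross|/2 = 445.6250 mm²
Σ(r_i+r_j)·cross = 23159.3750 → first moment M = |Σ|/6 = 3859.8958
R_c = M/A = 3859.8958/445.6250 = 8.6618 mm
θ = 282° = 4.921828 rad
V = θ·R_c·A = 4.921828·8.6618·445.6250 = 18997.745 mm³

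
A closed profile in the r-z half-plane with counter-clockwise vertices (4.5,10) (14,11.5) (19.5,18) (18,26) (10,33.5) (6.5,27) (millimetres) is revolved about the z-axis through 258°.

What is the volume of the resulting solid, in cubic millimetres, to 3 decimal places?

Profile (r,z), 6 vertices: (4.5,10) (14,11.5) (19.5,18) (18,26) (10,33.5) (6.5,27)
edge 0: (4.5,10)→(14,11.5)  cross = 4.5·11.5 − 14·10 = -88.2500; (r_i+r_j)·cross = 18.5·-88.2500 = -1632.6250
edge 1: (14,11.5)→(19.5,18)  cross = 14·18 − 19.5·11.5 = 27.7500; (r_i+r_j)·cross = 33.5·27.7500 = 929.6250
edge 2: (19.5,18)→(18,26)  cross = 19.5·26 − 18·18 = 183.0000; (r_i+r_j)·cross = 37.5·183.0000 = 6862.5000
edge 3: (18,26)→(10,33.5)  cross = 18·33.5 − 10·26 = 343.0000; (r_i+r_j)·cross = 28·343.0000 = 9604.0000
edge 4: (10,33.5)→(6.5,27)  cross = 10·27 − 6.5·33.5 = 52.2500; (r_i+r_j)·cross = 16.5·52.2500 = 862.1250
edge 5: (6.5,27)→(4.5,10)  cross = 6.5·10 − 4.5·27 = -56.5000; (r_i+r_j)·cross = 11·-56.5000 = -621.5000
Σcross = 461.2500 → A = |Σcross|/2 = 230.6250 mm²
Σ(r_i+r_j)·cross = 16004.1250 → first moment M = |Σ|/6 = 2667.3542
R_c = M/A = 2667.3542/230.6250 = 11.5658 mm
θ = 258° = 4.502949 rad
V = θ·R_c·A = 4.502949·11.5658·230.6250 = 12010.961 mm³

Volume = 12010.961 mm³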